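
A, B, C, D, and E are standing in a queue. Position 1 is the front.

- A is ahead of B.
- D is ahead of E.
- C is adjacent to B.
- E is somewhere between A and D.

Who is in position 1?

With clue 1, B is ruled out for position 1.
With clues 1–2, E is ruled out for position 1.
With clues 1–3, C is ruled out for position 1.
With clues 1–4, A is ruled out for position 1.
So position 1 is D.

D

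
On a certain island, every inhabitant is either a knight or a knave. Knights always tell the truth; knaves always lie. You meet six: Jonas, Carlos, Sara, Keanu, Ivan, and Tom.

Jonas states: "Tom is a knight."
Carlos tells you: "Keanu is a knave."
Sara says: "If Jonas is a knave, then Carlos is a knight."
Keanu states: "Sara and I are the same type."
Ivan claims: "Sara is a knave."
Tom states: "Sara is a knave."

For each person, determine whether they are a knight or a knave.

Jonas: knave, Carlos: knight, Sara: knight, Keanu: knave, Ivan: knave, Tom: knave

Consider Jonas. Suppose Jonas is a knight.
Then no assignment of the remaining roles makes every statement match its speaker's type — contradiction.
So Jonas is a knave.
Consider Carlos. Suppose Carlos is a knave.
Then no assignment of the remaining roles makes every statement match its speaker's type — contradiction.
So Carlos is a knight.
With that fixed, Sara's statement is true, so Sara is a knight.
With that fixed, Ivan's statement is false, so Ivan is a knave.
With that fixed, Tom's statement is false, so Tom is a knave.
Consider Keanu. Suppose Keanu is a knight.
Then Carlos's statement comes out false, contradicting Carlos being a knight.
So Keanu is a knave.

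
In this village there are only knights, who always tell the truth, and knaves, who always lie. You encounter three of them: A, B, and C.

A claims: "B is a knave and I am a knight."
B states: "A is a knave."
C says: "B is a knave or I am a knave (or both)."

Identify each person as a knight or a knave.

A: knight, B: knave, C: knight

Consider A. Suppose A is a knave.
Then no assignment of the remaining roles makes every statement match its speaker's type — contradiction.
So A is a knight.
With that fixed, B's statement is false, so B is a knave.
With that fixed, C's statement is true, so C is a knight.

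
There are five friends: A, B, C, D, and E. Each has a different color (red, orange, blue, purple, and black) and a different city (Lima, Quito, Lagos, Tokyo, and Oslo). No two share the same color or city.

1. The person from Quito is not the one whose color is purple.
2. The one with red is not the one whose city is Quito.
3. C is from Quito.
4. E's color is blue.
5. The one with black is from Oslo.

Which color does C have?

With clues 1–3, purple and red are impossible for C's color.
With clues 1–4, blue is impossible for C's color.
With clues 1–5, black is impossible for C's color.
That leaves orange.

orange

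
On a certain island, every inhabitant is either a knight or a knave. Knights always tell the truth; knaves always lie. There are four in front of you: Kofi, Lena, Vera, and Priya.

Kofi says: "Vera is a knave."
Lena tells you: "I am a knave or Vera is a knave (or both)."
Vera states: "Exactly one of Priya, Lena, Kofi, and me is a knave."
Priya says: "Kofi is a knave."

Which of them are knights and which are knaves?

Kofi: knight, Lena: knight, Vera: knave, Priya: knave

Consider Kofi. Suppose Kofi is a knave.
Then no assignment of the remaining roles makes every statement match its speaker's type — contradiction.
So Kofi is a knight.
With that fixed, Priya's statement is false, so Priya is a knave.
Consider Lena. Suppose Lena is a knave.
Then Lena's own statement would have to be false, but it can't be — contradiction.
So Lena is a knight.
Consider Vera. Suppose Vera is a knight.
Then Kofi's statement comes out false, contradicting Kofi being a knight.
So Vera is a knave.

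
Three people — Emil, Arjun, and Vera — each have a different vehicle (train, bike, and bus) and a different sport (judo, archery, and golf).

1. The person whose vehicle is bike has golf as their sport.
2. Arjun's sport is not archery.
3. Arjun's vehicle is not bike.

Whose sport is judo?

With clues 1–3, Emil and Vera are impossible for the one with sport judo.
That leaves Arjun.

Arjun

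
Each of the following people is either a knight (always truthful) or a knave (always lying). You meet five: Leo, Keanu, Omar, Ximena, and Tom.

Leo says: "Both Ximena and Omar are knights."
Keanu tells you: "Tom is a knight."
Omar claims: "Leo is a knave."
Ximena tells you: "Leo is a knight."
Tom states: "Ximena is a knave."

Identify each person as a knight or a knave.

Consider Leo. Suppose Leo is a knight.
Then no assignment of the remaining roles makes every statement match its speaker's type — contradiction.
So Leo is a knave.
With that fixed, Omar's statement is true, so Omar is a knight.
With that fixed, Ximena's statement is false, so Ximena is a knave.
With that fixed, Tom's statement is true, so Tom is a knight.
With that fixed, Keanu's statement is true, so Keanu is a knight.

Leo: knave, Keanu: knight, Omar: knight, Ximena: knave, Tom: knight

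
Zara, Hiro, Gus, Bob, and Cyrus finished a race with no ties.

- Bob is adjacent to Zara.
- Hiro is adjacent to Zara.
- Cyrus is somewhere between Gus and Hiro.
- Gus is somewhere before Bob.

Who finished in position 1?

With clues 1–2, Zara is ruled out for place 1.
With clues 1–3, Cyrus is ruled out for place 1.
With clues 1–4, Bob and Hiro are ruled out for place 1.
So place 1 is Gus.

Gus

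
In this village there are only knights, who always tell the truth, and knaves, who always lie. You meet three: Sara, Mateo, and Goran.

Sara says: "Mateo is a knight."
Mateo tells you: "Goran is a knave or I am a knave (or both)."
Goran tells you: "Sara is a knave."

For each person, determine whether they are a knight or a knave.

Sara: knight, Mateo: knight, Goran: knave

Consider Sara. Suppose Sara is a knave.
Then no assignment of the remaining roles makes every statement match its speaker's type — contradiction.
So Sara is a knight.
With that fixed, Goran's statement is false, so Goran is a knave.
With that fixed, Mateo's statement is true, so Mateo is a knight.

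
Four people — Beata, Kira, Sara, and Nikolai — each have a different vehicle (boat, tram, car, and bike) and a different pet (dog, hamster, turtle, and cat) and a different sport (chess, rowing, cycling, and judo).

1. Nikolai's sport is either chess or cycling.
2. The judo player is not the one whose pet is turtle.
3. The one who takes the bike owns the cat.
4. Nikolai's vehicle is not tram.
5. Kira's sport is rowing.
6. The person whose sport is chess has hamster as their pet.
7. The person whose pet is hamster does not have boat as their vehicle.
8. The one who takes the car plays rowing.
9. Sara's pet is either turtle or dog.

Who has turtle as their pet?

Kira

With clues 1–8, Beata and Sara are impossible for the one with pet turtle.
With clues 1–9, Nikolai is impossible for the one with pet turtle.
That leaves Kira.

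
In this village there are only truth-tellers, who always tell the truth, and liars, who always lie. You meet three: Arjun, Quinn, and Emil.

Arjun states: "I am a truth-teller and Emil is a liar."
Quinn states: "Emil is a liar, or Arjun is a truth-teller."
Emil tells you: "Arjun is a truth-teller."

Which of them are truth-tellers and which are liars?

Arjun: liar, Quinn: truth-teller, Emil: liar

Consider Arjun. Suppose Arjun is a truth-teller.
Then no assignment of the remaining roles makes every statement match its speaker's type — contradiction.
So Arjun is a liar.
With that fixed, Emil's statement is false, so Emil is a liar.
With that fixed, Quinn's statement is true, so Quinn is a truth-teller.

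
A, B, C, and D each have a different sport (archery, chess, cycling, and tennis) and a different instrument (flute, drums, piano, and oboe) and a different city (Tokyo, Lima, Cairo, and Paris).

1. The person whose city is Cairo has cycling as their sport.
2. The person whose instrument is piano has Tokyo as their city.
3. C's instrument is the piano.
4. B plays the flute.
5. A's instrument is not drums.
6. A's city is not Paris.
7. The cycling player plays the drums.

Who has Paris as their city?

B

With clues 1–3, C is impossible for the one with city Paris.
With clues 1–6, A is impossible for the one with city Paris.
With clues 1–7, D is impossible for the one with city Paris.
That leaves B.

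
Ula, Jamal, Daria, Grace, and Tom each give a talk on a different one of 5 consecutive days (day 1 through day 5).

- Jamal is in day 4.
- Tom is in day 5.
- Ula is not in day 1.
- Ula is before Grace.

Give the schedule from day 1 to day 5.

From clue 1: Jamal → day 4.
From clues 1–2: Tom → day 5.
From clues 1–3: Ula is in {2,3}.
From clues 1–4: Daria → day 1, Ula → day 2, Grace → day 3.

Daria, Ula, Grace, Jamal, Tom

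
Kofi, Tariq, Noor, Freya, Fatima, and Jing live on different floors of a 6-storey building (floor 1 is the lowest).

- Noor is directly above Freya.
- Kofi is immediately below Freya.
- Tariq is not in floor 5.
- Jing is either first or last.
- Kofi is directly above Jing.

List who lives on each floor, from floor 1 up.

From clue 1: Noor is in {2,3,4,5,6}.
From clues 1–2: Kofi is in {1,2,3,4}.
From clues 1–4: Jing is in {1,6}.
From clues 1–5: Jing → floor 1, Kofi → floor 2, Freya → floor 3, Noor → floor 4, Fatima → floor 5, Tariq → floor 6.

Jing, Kofi, Freya, Noor, Fatima, Tariq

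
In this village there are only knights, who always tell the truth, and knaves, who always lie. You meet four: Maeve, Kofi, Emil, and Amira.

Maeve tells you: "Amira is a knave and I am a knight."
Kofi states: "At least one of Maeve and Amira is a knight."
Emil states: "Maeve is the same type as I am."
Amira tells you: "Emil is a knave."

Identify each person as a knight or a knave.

Consider Maeve. Suppose Maeve is a knave.
Then whichever role Emil has, Emil's statement has the wrong truth value — contradiction.
So Maeve is a knight.
With that fixed, Kofi's statement is true, so Kofi is a knight.
Consider Emil. Suppose Emil is a knave.
Then no assignment of the remaining roles makes every statement match its speaker's type — contradiction.
So Emil is a knight.
With that fixed, Amira's statement is false, so Amira is a knave.

Maeve: knight, Kofi: knight, Emil: knight, Amira: knave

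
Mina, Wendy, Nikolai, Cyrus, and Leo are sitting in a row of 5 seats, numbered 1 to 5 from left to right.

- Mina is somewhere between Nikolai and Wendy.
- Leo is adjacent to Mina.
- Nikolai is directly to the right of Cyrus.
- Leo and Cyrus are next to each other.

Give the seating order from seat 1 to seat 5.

From clue 1: Mina is in {2,3,4}.
From clues 1–3: Wendy is in {1,5}.
From clues 1–4: Wendy → seat 1, Mina → seat 2, Leo → seat 3, Cyrus → seat 4, Nikolai → seat 5.

Wendy, Mina, Leo, Cyrus, Nikolai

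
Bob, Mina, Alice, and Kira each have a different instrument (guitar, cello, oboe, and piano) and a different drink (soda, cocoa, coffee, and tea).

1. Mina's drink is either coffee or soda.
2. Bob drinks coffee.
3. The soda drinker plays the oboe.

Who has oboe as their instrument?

Mina

With clues 1–3, Alice, Bob, and Kira are impossible for the one with instrument oboe.
That leaves Mina.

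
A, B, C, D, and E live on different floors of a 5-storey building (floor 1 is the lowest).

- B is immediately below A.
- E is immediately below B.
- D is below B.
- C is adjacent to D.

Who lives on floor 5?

With clue 1, B is ruled out for floor 5.
With clues 1–2, E is ruled out for floor 5.
With clues 1–3, D is ruled out for floor 5.
With clues 1–4, C is ruled out for floor 5.
So floor 5 is A.

A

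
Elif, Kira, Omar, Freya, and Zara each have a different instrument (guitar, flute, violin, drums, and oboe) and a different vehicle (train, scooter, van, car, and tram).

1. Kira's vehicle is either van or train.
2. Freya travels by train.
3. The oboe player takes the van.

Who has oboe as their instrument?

With clues 1–3, Elif, Freya, Omar, and Zara are impossible for the one with instrument oboe.
That leaves Kira.

Kira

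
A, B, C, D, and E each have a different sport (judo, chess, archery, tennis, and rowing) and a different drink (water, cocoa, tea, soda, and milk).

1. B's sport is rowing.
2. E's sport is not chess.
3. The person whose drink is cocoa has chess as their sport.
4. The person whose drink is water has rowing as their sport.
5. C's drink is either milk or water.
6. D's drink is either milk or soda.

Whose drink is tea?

With clues 1–4, B is impossible for the one with drink tea.
With clues 1–5, C is impossible for the one with drink tea.
With clues 1–6, A and D are impossible for the one with drink tea.
That leaves E.

E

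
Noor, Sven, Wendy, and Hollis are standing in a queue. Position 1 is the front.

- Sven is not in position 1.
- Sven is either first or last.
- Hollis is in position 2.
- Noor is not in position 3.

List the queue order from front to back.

From clue 1: Sven is in {2,3,4}.
From clues 1–2: Sven → position 4.
From clues 1–3: Hollis → position 2.
From clues 1–4: Noor → position 1, Wendy → position 3.

Noor, Hollis, Wendy, Sven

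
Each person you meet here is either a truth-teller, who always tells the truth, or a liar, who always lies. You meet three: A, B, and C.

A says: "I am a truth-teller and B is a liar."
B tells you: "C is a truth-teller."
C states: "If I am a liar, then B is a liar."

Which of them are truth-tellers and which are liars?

Consider A. Suppose A is a truth-teller.
Then no assignment of the remaining roles makes every statement match its speaker's type — contradiction.
So A is a liar.
Consider B. Suppose B is a liar.
Then no assignment of the remaining roles makes every statement match its speaker's type — contradiction.
So B is a truth-teller.
Consider C. Suppose C is a liar.
Then B's statement comes out false, contradicting B being a truth-teller.
So C is a truth-teller.

A: liar, B: truth-teller, C: truth-teller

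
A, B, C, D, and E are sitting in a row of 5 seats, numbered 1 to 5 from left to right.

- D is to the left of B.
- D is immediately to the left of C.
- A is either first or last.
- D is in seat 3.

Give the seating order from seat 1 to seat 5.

A, E, D, C, B

From clue 1: B is in {2,3,4,5}.
From clues 1–2: B is in {3,4,5}.
From clues 1–3: A is in {1,5}.
From clues 1–4: A → seat 1, E → seat 2, D → seat 3, C → seat 4, B → seat 5.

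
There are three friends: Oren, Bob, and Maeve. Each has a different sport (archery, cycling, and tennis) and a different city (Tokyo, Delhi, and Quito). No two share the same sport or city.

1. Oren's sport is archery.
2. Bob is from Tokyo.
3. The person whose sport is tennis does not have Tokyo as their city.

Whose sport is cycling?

Clue 1 rules out Oren for the one with sport cycling.
With clues 1–3, Maeve is impossible for the one with sport cycling.
That leaves Bob.

Bob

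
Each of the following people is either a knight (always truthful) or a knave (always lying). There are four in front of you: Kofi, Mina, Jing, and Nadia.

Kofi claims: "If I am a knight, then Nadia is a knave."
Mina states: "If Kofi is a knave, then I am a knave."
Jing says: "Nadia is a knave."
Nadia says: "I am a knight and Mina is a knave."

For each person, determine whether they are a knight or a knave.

Consider Kofi. Suppose Kofi is a knave.
Then Kofi's own statement would have to be false, but it can't be — contradiction.
So Kofi is a knight.
With that fixed, Mina's statement is true, so Mina is a knight.
With that fixed, Nadia's statement is false, so Nadia is a knave.
With that fixed, Jing's statement is true, so Jing is a knight.

Kofi: knight, Mina: knight, Jing: knight, Nadia: knave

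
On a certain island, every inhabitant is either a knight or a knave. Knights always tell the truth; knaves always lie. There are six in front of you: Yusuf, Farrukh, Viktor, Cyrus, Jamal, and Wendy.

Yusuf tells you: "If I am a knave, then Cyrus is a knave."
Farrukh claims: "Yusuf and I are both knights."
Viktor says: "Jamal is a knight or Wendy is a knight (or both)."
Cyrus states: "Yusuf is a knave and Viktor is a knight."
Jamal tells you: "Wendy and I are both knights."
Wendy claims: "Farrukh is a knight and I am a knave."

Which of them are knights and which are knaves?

Yusuf: knight, Farrukh: knave, Viktor: knave, Cyrus: knave, Jamal: knave, Wendy: knave

Consider Yusuf. Suppose Yusuf is a knave.
Then no assignment of the remaining roles makes every statement match its speaker's type — contradiction.
So Yusuf is a knight.
With that fixed, Cyrus's statement is false, so Cyrus is a knave.
Consider Farrukh. Suppose Farrukh is a knight.
Then whichever role Wendy has, Wendy's statement has the wrong truth value — contradiction.
So Farrukh is a knave.
With that fixed, Wendy's statement is false, so Wendy is a knave.
With that fixed, Jamal's statement is false, so Jamal is a knave.
With that fixed, Viktor's statement is false, so Viktor is a knave.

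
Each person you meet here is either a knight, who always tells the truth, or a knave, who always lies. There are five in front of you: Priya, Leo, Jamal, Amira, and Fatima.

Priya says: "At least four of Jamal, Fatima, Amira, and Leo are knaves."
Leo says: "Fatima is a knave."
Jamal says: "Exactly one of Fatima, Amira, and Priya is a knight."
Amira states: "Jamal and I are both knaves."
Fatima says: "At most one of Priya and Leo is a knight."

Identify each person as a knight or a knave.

Priya: knave, Leo: knave, Jamal: knight, Amira: knave, Fatima: knight

Consider Priya. Suppose Priya is a knight.
Then no assignment of the remaining roles makes every statement match its speaker's type — contradiction.
So Priya is a knave.
With that fixed, Fatima's statement is true, so Fatima is a knight.
With that fixed, Leo's statement is false, so Leo is a knave.
Consider Jamal. Suppose Jamal is a knave.
Then whichever role Amira has, Amira's statement has the wrong truth value — contradiction.
So Jamal is a knight.
With that fixed, Amira's statement is false, so Amira is a knave.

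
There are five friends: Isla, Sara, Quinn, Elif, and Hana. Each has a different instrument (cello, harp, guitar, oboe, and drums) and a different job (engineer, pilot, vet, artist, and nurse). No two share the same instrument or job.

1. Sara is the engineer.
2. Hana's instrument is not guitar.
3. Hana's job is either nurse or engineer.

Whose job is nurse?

Clue 1 rules out Sara for the one with job nurse.
With clues 1–3, Elif, Isla, and Quinn are impossible for the one with job nurse.
That leaves Hana.

Hana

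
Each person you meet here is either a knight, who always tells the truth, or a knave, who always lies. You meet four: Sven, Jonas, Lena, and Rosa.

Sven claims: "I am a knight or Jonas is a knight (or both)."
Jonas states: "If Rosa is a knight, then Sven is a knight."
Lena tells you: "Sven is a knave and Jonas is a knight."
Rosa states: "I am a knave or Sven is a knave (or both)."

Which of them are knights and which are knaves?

Sven: knave, Jonas: knave, Lena: knave, Rosa: knight

Consider Sven. Suppose Sven is a knight.
Then whichever role Rosa has, Rosa's statement has the wrong truth value — contradiction.
So Sven is a knave.
With that fixed, Rosa's statement is true, so Rosa is a knight.
With that fixed, Jonas's statement is false, so Jonas is a knave.
With that fixed, Lena's statement is false, so Lena is a knave.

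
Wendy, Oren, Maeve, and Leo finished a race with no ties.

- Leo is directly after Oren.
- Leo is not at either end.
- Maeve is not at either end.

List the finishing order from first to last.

Oren, Leo, Maeve, Wendy

From clue 1: Oren is in {1,2,3}.
From clues 1–2: Oren is in {1,2}.
From clues 1–3: Oren → place 1, Leo → place 2, Maeve → place 3, Wendy → place 4.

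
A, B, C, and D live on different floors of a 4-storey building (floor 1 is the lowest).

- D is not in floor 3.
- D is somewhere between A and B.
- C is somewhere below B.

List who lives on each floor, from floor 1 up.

From clue 1: D is in {1,2,4}.
From clues 1–2: D → floor 2.
From clues 1–3: A → floor 1, C → floor 3, B → floor 4.

A, D, C, B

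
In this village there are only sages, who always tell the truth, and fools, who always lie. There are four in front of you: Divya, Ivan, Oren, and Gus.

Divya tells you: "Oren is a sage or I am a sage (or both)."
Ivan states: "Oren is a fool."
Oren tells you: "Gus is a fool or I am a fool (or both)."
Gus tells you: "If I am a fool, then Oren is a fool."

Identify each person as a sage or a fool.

Consider Divya. Suppose Divya is a fool.
Then no assignment of the remaining roles makes every statement match its speaker's type — contradiction.
So Divya is a sage.
Consider Ivan. Suppose Ivan is a sage.
Then no assignment of the remaining roles makes every statement match its speaker's type — contradiction.
So Ivan is a fool.
Consider Oren. Suppose Oren is a fool.
Then Ivan's statement comes out true, contradicting Ivan being a fool.
So Oren is a sage.
Consider Gus. Suppose Gus is a sage.
Then Oren's statement comes out false, contradicting Oren being a sage.
So Gus is a fool.

Divya: sage, Ivan: fool, Oren: sage, Gus: fool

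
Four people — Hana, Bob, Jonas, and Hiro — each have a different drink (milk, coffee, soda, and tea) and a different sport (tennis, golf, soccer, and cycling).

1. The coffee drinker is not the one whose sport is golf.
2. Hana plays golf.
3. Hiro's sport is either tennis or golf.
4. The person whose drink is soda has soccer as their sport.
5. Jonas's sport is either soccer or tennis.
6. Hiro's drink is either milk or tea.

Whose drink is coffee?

Bob

With clues 1–2, Hana is impossible for the one with drink coffee.
With clues 1–5, Jonas is impossible for the one with drink coffee.
With clues 1–6, Hiro is impossible for the one with drink coffee.
That leaves Bob.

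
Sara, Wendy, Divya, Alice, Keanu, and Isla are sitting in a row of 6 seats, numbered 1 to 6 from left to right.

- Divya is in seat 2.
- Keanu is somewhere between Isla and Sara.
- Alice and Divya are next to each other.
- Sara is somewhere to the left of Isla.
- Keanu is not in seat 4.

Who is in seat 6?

With clue 1, Divya is ruled out for seat 6.
With clues 1–2, Keanu is ruled out for seat 6.
With clues 1–3, Alice is ruled out for seat 6.
With clues 1–4, Sara is ruled out for seat 6.
With clues 1–5, Wendy is ruled out for seat 6.
So seat 6 is Isla.

Isla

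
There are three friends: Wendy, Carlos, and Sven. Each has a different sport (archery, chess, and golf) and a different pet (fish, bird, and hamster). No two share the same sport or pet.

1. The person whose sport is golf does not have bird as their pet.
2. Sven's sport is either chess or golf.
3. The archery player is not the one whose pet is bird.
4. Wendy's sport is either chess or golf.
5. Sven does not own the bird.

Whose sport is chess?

Wendy

With clues 1–4, Carlos is impossible for the one with sport chess.
With clues 1–5, Sven is impossible for the one with sport chess.
That leaves Wendy.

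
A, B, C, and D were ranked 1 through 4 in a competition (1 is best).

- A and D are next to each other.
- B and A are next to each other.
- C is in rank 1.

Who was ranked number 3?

A

With clues 1–2, C is ruled out for rank 3.
With clues 1–3, B and D are ruled out for rank 3.
So rank 3 is A.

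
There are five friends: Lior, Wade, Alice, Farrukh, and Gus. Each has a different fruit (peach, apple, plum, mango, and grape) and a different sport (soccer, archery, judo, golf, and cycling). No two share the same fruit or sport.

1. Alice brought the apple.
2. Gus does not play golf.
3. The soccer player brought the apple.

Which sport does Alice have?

soccer

With clues 1–3, archery, cycling, golf, and judo are impossible for Alice's sport.
That leaves soccer.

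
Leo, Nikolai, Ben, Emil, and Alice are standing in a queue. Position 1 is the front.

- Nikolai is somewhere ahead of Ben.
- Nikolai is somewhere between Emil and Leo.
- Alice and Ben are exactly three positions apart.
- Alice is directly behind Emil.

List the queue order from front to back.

Emil, Alice, Nikolai, Leo, Ben

From clue 1: Nikolai is in {1,2,3,4}.
From clues 1–2: Nikolai is in {2,3}.
From clues 1–3: Nikolai → position 3.
From clues 1–4: Emil → position 1, Alice → position 2, Leo → position 4, Ben → position 5.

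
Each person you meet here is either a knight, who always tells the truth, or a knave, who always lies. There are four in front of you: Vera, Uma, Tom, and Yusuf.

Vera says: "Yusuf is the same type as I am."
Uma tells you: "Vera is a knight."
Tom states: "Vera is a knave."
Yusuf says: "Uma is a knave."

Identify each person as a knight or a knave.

Vera: knave, Uma: knave, Tom: knight, Yusuf: knight

Consider Vera. Suppose Vera is a knight.
Then no assignment of the remaining roles makes every statement match its speaker's type — contradiction.
So Vera is a knave.
With that fixed, Uma's statement is false, so Uma is a knave.
With that fixed, Tom's statement is true, so Tom is a knight.
With that fixed, Yusuf's statement is true, so Yusuf is a knight.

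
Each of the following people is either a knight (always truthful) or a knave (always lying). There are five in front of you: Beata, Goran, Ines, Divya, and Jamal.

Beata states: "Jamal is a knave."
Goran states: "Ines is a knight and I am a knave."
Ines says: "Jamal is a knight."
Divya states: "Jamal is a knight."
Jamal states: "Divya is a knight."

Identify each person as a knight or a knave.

Beata: knight, Goran: knave, Ines: knave, Divya: knave, Jamal: knave

Consider Beata. Suppose Beata is a knave.
Then no assignment of the remaining roles makes every statement match its speaker's type — contradiction.
So Beata is a knight.
Consider Goran. Suppose Goran is a knight.
Then Goran's own statement would have to be true, but it can't be — contradiction.
So Goran is a knave.
Consider Ines. Suppose Ines is a knight.
Then Goran's statement comes out true, contradicting Goran being a knave.
So Ines is a knave.
Consider Divya. Suppose Divya is a knight.
Then no assignment of the remaining roles makes every statement match its speaker's type — contradiction.
So Divya is a knave.
With that fixed, Jamal's statement is false, so Jamal is a knave.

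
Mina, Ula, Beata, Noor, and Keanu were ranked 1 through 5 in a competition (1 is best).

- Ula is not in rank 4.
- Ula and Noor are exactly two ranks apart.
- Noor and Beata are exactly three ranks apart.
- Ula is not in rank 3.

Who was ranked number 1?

Beata

With clues 1–3, Ula is ruled out for rank 1.
With clues 1–4, Keanu, Mina, and Noor are ruled out for rank 1.
So rank 1 is Beata.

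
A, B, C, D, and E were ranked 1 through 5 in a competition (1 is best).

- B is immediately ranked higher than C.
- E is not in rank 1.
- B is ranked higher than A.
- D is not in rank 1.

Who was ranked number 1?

With clue 1, C is ruled out for rank 1.
With clues 1–2, E is ruled out for rank 1.
With clues 1–3, A is ruled out for rank 1.
With clues 1–4, D is ruled out for rank 1.
So rank 1 is B.

B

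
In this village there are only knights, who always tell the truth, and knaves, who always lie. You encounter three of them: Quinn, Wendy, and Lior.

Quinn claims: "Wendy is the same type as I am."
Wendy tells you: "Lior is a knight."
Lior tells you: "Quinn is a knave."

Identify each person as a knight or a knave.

Quinn: knave, Wendy: knight, Lior: knight

Consider Quinn. Suppose Quinn is a knight.
Then no assignment of the remaining roles makes every statement match its speaker's type — contradiction.
So Quinn is a knave.
With that fixed, Lior's statement is true, so Lior is a knight.
With that fixed, Wendy's statement is true, so Wendy is a knight.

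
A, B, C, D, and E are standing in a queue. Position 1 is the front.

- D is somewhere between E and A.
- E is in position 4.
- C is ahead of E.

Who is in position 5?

B

With clue 1, D is ruled out for position 5.
With clues 1–2, A and E are ruled out for position 5.
With clues 1–3, C is ruled out for position 5.
So position 5 is B.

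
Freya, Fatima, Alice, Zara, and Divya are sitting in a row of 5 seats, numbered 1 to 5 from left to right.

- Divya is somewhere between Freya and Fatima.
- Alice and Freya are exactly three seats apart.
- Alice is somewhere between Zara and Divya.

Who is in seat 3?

With clues 1–2, Alice and Freya are ruled out for seat 3.
With clues 1–3, Divya and Zara are ruled out for seat 3.
So seat 3 is Fatima.

Fatima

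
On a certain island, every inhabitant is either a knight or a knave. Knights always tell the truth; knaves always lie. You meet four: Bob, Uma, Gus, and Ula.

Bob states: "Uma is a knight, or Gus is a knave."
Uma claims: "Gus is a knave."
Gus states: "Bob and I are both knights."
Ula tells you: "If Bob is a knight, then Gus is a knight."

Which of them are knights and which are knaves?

Consider Bob. Suppose Bob is a knave.
Then no assignment of the remaining roles makes every statement match its speaker's type — contradiction.
So Bob is a knight.
Consider Uma. Suppose Uma is a knave.
Then no assignment of the remaining roles makes every statement match its speaker's type — contradiction.
So Uma is a knight.
Consider Gus. Suppose Gus is a knight.
Then Uma's statement comes out false, contradicting Uma being a knight.
So Gus is a knave.
With that fixed, Ula's statement is false, so Ula is a knave.

Bob: knight, Uma: knight, Gus: knave, Ula: knave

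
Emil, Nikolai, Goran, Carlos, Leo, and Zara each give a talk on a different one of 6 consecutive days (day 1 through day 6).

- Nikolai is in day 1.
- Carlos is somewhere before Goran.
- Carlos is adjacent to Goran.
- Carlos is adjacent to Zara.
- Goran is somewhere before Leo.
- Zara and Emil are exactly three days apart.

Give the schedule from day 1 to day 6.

From clue 1: Nikolai → day 1.
From clues 1–2: Goran is in {3,4,5,6}.
From clues 1–4: Goran is in {4,5,6}.
From clues 1–5: Goran is in {4,5}.
From clues 1–6: Zara → day 2, Carlos → day 3, Goran → day 4, Emil → day 5, Leo → day 6.

Nikolai, Zara, Carlos, Goran, Emil, Leo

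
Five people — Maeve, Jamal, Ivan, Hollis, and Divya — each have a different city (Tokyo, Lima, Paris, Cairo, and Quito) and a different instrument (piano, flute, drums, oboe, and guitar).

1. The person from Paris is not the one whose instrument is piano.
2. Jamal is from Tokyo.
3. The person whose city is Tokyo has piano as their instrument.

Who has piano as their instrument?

Jamal

With clues 1–3, Divya, Hollis, Ivan, and Maeve are impossible for the one with instrument piano.
That leaves Jamal.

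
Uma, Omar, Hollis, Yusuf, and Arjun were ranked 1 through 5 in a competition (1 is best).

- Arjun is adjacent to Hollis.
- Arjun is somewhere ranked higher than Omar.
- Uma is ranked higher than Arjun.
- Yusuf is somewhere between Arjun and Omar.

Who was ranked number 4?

Yusuf

With clues 1–3, Uma is ruled out for rank 4.
With clues 1–4, Arjun, Hollis, and Omar are ruled out for rank 4.
So rank 4 is Yusuf.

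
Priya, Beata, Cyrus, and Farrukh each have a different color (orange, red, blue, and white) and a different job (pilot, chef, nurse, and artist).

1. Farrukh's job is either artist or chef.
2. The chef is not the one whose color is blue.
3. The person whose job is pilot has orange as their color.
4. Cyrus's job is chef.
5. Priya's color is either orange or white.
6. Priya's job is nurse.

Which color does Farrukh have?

blue

With clues 1–3, orange is impossible for Farrukh's color.
With clues 1–6, red and white are impossible for Farrukh's color.
That leaves blue.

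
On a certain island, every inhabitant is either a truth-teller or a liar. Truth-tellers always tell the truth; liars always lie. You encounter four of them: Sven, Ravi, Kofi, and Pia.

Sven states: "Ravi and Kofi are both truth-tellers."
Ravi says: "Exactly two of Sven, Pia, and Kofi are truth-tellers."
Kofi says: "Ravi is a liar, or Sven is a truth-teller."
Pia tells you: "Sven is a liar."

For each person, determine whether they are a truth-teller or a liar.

Consider Sven. Suppose Sven is a liar.
Then no assignment of the remaining roles makes every statement match its speaker's type — contradiction.
So Sven is a truth-teller.
With that fixed, Kofi's statement is true, so Kofi is a truth-teller.
With that fixed, Pia's statement is false, so Pia is a liar.
With that fixed, Ravi's statement is true, so Ravi is a truth-teller.

Sven: truth-teller, Ravi: truth-teller, Kofi: truth-teller, Pia: liar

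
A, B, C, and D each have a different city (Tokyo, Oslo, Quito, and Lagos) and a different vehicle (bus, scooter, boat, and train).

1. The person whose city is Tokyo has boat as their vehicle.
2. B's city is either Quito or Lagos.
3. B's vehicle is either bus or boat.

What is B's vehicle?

bus

With clues 1–2, boat is impossible for B's vehicle.
With clues 1–3, scooter and train are impossible for B's vehicle.
That leaves bus.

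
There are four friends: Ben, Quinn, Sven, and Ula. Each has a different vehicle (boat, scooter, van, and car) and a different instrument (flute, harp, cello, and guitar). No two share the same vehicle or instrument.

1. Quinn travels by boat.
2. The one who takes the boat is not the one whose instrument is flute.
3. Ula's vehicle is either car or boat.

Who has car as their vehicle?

Ula

Clue 1 rules out Quinn for the one with vehicle car.
With clues 1–3, Ben and Sven are impossible for the one with vehicle car.
That leaves Ula.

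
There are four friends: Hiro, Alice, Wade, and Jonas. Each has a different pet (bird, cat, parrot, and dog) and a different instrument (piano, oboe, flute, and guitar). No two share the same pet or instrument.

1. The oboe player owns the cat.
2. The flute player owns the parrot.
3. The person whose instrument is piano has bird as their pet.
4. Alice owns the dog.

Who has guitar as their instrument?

With clues 1–4, Hiro, Jonas, and Wade are impossible for the one with instrument guitar.
That leaves Alice.

Alice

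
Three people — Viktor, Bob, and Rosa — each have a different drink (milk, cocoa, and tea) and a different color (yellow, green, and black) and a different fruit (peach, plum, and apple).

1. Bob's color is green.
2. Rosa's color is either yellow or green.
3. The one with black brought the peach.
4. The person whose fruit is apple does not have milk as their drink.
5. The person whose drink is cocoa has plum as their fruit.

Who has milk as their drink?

Viktor

With clues 1–5, Bob and Rosa are impossible for the one with drink milk.
That leaves Viktor.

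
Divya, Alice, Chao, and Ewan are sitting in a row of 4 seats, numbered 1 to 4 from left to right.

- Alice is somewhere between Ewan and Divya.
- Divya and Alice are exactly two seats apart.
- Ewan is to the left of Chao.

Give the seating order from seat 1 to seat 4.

From clue 1: Alice is in {2,3}.
From clues 1–2: Divya is in {1,4}.
From clues 1–3: Ewan → seat 1, Alice → seat 2, Chao → seat 3, Divya → seat 4.

Ewan, Alice, Chao, Divya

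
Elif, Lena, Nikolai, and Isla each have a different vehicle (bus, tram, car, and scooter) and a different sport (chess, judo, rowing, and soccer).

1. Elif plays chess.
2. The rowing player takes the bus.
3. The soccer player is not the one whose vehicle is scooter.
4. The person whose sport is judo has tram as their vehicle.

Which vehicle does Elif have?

With clues 1–2, bus is impossible for Elif's vehicle.
With clues 1–4, car and tram are impossible for Elif's vehicle.
That leaves scooter.

scooter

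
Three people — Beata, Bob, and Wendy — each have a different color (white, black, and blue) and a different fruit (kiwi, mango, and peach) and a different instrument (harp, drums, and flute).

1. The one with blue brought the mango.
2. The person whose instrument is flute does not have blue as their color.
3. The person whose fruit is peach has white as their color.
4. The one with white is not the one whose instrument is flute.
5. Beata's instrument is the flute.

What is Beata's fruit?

With clues 1–5, mango and peach are impossible for Beata's fruit.
That leaves kiwi.

kiwi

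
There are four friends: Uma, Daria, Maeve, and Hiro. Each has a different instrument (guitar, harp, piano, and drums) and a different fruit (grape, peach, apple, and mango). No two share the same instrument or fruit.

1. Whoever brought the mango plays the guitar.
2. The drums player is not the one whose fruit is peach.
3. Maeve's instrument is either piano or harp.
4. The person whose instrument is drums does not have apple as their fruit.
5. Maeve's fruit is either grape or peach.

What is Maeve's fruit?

peach

With clues 1–3, mango is impossible for Maeve's fruit.
With clues 1–4, grape is impossible for Maeve's fruit.
With clues 1–5, apple is impossible for Maeve's fruit.
That leaves peach.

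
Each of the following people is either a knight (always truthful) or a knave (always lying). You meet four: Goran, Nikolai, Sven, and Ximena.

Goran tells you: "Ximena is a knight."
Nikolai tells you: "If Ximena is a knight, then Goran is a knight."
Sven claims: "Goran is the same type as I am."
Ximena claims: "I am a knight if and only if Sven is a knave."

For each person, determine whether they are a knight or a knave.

Goran: knight, Nikolai: knight, Sven: knave, Ximena: knight

Consider Goran. Suppose Goran is a knave.
Then whichever role Sven has, Sven's statement has the wrong truth value — contradiction.
So Goran is a knight.
With that fixed, Nikolai's statement is true, so Nikolai is a knight.
Consider Sven. Suppose Sven is a knight.
Then whichever role Ximena has, Ximena's statement has the wrong truth value — contradiction.
So Sven is a knave.
Consider Ximena. Suppose Ximena is a knave.
Then Goran's statement comes out false, contradicting Goran being a knight.
So Ximena is a knight.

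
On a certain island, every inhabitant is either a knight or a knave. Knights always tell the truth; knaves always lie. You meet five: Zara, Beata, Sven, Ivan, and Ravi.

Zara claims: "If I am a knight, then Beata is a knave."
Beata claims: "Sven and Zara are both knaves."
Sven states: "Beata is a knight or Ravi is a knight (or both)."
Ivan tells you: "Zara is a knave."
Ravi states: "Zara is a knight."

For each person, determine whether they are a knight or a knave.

Zara: knight, Beata: knave, Sven: knight, Ivan: knave, Ravi: knight

Consider Zara. Suppose Zara is a knave.
Then Zara's own statement would have to be false, but it can't be — contradiction.
So Zara is a knight.
With that fixed, Beata's statement is false, so Beata is a knave.
With that fixed, Ivan's statement is false, so Ivan is a knave.
With that fixed, Ravi's statement is true, so Ravi is a knight.
With that fixed, Sven's statement is true, so Sven is a knight.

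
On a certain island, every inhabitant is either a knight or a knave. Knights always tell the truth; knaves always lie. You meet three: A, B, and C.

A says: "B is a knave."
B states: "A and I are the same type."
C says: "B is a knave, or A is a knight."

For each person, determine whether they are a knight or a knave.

Consider A. Suppose A is a knave.
Then whichever role B has, B's statement has the wrong truth value — contradiction.
So A is a knight.
With that fixed, C's statement is true, so C is a knight.
Consider B. Suppose B is a knight.
Then A's statement comes out false, contradicting A being a knight.
So B is a knave.

A: knight, B: knave, C: knight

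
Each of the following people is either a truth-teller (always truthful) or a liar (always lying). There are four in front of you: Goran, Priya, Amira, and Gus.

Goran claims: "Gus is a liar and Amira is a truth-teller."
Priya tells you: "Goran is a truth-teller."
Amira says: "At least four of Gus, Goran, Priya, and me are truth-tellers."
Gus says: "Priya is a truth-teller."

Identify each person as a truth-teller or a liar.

Goran: liar, Priya: liar, Amira: liar, Gus: liar

Consider Goran. Suppose Goran is a truth-teller.
Then no assignment of the remaining roles makes every statement match its speaker's type — contradiction.
So Goran is a liar.
With that fixed, Priya's statement is false, so Priya is a liar.
With that fixed, Amira's statement is false, so Amira is a liar.
With that fixed, Gus's statement is false, so Gus is a liar.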